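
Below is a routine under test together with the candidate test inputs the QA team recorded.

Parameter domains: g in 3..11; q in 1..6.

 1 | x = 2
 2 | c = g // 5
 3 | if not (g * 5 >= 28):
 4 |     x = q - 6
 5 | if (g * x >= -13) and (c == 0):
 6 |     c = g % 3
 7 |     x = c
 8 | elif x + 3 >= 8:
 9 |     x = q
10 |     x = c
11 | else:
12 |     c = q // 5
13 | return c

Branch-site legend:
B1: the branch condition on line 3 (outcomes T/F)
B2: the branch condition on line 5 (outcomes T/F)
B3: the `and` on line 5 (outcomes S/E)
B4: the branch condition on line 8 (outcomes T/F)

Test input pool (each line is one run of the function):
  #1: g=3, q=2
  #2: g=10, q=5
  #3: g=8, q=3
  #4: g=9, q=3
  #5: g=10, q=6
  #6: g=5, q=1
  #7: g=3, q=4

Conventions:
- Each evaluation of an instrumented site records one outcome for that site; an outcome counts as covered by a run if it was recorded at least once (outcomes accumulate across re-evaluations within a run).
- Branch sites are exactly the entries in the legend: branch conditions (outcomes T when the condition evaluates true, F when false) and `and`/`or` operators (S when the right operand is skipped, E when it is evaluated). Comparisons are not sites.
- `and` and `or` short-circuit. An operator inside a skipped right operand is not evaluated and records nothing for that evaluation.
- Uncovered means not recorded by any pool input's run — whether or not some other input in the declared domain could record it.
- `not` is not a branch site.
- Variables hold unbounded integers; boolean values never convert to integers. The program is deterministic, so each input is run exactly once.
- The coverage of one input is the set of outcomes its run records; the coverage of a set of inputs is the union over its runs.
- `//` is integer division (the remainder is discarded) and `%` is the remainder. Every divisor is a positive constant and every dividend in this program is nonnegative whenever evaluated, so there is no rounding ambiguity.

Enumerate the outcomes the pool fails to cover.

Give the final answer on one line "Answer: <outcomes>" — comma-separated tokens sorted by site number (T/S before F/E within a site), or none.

#1 (g=3, q=2) -> B1->T, B3->E, B2->T; covered: B1=T, B2=T, B3=E
#2 (g=10, q=5) -> B1->F, B3->E, B2->F, B4->F; covered: B1=F, B2=F, B3=E, B4=F
#3 (g=8, q=3) -> B1->F, B3->E, B2->F, B4->F; covered: B1=F, B2=F, B3=E, B4=F
#4 (g=9, q=3) -> B1->F, B3->E, B2->F, B4->F; covered: B1=F, B2=F, B3=E, B4=F
#5 (g=10, q=6) -> B1->F, B3->E, B2->F, B4->F; covered: B1=F, B2=F, B3=E, B4=F
#6 (g=5, q=1) -> B1->T, B3->S, B2->F, B4->F; covered: B1=T, B2=F, B3=S, B4=F
#7 (g=3, q=4) -> B1->T, B3->E, B2->T; covered: B1=T, B2=T, B3=E
union over the pool: B1=T, B1=F, B2=T, B2=F, B3=S, B3=E, B4=F
uncovered (1 of 8): B4=T

Answer: B4=T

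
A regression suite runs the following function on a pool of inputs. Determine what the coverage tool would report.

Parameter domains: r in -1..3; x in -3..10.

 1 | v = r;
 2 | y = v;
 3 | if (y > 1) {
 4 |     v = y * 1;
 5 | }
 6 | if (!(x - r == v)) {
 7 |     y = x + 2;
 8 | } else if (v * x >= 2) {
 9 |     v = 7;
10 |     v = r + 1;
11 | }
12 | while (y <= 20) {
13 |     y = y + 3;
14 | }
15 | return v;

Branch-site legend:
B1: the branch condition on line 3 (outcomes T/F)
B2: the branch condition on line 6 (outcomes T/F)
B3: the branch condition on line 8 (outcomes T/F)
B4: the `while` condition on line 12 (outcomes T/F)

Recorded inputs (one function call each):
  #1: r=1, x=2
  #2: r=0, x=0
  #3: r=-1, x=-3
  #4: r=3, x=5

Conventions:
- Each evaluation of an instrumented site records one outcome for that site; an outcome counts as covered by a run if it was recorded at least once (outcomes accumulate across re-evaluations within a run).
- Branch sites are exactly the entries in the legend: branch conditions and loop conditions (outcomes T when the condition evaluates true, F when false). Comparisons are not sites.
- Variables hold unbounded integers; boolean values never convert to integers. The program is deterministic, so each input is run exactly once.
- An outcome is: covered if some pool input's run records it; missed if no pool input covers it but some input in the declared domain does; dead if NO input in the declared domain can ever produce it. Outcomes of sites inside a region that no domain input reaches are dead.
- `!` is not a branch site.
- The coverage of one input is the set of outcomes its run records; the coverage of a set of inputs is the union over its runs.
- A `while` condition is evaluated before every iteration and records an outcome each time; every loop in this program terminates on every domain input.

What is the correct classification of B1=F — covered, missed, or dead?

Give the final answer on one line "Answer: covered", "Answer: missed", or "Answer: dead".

B1=F is recorded by pool input(s) 1, 2, 3 -> covered

Answer: covered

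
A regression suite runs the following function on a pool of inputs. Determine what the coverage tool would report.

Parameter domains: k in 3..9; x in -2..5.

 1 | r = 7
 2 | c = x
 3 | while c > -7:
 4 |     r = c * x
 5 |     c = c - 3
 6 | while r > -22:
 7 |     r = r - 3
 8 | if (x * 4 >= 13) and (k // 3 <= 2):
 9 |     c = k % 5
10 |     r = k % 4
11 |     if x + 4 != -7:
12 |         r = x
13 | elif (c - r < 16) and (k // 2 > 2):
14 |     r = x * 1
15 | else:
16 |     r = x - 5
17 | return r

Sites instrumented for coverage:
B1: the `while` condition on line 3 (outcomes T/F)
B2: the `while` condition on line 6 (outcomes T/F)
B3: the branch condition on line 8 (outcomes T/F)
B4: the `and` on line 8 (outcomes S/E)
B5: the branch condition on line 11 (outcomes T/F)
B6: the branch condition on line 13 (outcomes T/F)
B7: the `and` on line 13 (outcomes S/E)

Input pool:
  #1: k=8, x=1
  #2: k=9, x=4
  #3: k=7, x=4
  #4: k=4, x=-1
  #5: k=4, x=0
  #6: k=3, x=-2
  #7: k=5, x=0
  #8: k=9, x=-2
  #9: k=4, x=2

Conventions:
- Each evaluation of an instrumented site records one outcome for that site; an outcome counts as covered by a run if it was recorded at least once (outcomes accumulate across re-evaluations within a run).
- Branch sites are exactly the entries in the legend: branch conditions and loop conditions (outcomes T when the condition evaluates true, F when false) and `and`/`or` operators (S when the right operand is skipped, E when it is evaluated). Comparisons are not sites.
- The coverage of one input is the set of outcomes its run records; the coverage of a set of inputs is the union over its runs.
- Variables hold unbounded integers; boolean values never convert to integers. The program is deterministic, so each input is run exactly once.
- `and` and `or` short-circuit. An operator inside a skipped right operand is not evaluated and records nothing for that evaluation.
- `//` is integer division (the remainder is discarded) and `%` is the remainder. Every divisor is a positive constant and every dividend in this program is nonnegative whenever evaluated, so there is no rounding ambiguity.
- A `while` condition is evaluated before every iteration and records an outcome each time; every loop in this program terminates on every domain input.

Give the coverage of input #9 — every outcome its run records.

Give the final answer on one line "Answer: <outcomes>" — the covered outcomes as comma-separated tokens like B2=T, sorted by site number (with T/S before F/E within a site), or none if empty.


Tracing the run of input #9 (k=4, x=2):
  B1->T, B1->T, B1->T, B1->F, B2->T, B2->T, B2->T, B2->T, B2->T, B2->F
  B4->S, B3->F, B7->S, B6->F
as a set, this run covers: B1=T, B1=F, B2=T, B2=F, B3=F, B4=S, B6=F, B7=S
Answer: B1=T, B1=F, B2=T, B2=F, B3=F, B4=S, B6=F, B7=S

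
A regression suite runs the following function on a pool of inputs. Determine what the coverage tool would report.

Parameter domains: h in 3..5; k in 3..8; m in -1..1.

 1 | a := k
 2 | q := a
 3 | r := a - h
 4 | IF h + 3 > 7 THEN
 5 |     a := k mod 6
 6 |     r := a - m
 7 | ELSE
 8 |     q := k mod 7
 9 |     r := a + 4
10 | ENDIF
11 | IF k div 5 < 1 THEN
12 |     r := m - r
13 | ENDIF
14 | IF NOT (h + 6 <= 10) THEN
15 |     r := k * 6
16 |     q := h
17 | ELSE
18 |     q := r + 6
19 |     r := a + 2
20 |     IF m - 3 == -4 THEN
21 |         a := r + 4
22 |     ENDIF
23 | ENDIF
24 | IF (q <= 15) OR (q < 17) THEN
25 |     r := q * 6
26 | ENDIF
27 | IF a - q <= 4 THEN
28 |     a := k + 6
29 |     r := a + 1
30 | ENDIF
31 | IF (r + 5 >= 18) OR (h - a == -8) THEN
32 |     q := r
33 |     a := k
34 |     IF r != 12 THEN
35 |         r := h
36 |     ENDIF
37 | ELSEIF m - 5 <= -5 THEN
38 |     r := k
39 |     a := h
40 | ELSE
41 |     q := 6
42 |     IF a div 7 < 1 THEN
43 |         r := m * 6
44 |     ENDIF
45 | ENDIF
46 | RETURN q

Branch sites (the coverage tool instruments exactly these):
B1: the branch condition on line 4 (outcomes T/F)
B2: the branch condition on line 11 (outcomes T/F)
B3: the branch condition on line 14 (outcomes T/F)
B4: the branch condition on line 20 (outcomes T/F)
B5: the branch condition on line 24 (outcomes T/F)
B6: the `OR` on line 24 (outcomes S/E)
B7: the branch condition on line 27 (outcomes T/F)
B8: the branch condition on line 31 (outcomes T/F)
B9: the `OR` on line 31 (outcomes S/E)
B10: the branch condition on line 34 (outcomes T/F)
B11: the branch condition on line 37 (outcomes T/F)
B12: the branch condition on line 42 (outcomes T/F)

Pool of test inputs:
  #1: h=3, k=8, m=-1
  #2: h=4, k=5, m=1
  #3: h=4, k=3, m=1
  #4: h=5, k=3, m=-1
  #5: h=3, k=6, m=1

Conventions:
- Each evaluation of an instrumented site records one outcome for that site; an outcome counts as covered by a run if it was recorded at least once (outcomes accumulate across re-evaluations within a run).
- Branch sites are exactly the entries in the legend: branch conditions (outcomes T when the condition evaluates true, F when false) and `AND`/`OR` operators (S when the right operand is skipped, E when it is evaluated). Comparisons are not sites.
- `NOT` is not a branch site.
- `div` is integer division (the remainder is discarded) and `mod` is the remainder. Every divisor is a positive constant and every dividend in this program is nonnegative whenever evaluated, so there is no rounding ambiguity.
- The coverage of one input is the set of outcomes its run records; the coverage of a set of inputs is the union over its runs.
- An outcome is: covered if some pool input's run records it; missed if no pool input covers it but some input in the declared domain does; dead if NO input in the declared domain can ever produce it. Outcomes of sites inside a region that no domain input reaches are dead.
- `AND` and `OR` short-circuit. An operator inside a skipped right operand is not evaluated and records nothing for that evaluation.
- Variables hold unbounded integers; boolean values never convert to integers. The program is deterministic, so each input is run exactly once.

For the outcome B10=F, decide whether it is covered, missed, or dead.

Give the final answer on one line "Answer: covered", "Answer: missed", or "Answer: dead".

no pool input records B10=F
but domain input (h=3, k=5, m=-1) does record it -> reachable, so missed

Answer: missed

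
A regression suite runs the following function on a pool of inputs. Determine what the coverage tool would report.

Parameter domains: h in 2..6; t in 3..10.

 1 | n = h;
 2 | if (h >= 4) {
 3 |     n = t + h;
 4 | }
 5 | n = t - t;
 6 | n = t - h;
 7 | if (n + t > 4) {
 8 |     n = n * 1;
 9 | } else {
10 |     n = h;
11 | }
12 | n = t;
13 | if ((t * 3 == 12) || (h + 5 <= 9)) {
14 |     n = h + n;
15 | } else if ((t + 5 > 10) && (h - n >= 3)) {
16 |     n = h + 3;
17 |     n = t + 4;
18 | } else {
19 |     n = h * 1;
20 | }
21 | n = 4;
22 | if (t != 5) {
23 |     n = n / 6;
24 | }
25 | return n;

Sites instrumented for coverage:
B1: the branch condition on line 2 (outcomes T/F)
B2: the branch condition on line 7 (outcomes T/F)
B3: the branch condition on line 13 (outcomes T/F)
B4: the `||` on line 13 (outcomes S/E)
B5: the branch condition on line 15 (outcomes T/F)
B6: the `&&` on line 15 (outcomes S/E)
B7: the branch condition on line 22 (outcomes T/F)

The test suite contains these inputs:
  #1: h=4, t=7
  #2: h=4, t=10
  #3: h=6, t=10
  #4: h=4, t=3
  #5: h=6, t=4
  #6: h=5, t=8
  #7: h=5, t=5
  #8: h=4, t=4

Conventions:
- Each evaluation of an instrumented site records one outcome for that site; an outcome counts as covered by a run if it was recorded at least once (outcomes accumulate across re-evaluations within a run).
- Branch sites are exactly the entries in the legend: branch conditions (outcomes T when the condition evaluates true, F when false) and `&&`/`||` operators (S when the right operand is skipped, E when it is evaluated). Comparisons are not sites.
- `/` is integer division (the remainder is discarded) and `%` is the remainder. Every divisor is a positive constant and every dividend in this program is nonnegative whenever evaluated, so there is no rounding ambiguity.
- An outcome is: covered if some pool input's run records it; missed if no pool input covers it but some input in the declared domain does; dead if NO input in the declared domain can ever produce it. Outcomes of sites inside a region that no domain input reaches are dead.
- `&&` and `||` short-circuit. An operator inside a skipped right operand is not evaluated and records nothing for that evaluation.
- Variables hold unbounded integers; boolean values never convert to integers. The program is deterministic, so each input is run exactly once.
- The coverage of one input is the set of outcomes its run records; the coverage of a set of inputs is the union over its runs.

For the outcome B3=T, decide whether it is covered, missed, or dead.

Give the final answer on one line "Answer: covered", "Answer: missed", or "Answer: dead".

B3=T is recorded by pool input(s) 1, 2, 4, 5, 8 -> covered

Answer: covered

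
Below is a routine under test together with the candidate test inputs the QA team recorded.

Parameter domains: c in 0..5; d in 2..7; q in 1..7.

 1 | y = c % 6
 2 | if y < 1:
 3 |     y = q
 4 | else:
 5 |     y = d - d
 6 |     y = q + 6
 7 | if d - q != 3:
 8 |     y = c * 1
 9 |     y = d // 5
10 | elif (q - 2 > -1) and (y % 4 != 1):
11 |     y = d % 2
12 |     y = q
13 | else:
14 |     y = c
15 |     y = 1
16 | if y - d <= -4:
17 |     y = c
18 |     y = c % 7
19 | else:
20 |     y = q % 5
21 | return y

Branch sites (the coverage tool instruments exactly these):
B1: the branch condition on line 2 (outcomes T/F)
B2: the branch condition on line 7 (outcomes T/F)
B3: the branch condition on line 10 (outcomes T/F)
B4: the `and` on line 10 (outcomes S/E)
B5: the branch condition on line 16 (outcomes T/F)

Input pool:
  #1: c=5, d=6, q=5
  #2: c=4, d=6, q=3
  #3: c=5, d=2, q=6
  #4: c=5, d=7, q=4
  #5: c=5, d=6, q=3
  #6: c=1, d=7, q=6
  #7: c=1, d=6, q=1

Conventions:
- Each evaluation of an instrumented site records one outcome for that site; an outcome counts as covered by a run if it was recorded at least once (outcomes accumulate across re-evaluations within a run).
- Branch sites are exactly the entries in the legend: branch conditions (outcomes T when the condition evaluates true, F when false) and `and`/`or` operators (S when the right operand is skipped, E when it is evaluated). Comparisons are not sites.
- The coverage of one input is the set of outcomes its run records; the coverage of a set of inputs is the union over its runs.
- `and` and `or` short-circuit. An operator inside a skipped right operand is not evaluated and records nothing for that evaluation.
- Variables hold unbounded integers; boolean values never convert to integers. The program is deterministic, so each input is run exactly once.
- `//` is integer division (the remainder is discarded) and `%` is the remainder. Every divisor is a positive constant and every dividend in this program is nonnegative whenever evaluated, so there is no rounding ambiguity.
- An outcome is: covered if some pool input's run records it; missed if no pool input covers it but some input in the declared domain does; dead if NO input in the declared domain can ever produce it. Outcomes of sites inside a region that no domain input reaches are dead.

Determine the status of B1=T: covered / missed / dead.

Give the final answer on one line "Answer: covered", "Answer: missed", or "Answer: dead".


no pool input records B1=T
but domain input (c=0, d=2, q=1) does record it -> reachable, so missed
Answer: missed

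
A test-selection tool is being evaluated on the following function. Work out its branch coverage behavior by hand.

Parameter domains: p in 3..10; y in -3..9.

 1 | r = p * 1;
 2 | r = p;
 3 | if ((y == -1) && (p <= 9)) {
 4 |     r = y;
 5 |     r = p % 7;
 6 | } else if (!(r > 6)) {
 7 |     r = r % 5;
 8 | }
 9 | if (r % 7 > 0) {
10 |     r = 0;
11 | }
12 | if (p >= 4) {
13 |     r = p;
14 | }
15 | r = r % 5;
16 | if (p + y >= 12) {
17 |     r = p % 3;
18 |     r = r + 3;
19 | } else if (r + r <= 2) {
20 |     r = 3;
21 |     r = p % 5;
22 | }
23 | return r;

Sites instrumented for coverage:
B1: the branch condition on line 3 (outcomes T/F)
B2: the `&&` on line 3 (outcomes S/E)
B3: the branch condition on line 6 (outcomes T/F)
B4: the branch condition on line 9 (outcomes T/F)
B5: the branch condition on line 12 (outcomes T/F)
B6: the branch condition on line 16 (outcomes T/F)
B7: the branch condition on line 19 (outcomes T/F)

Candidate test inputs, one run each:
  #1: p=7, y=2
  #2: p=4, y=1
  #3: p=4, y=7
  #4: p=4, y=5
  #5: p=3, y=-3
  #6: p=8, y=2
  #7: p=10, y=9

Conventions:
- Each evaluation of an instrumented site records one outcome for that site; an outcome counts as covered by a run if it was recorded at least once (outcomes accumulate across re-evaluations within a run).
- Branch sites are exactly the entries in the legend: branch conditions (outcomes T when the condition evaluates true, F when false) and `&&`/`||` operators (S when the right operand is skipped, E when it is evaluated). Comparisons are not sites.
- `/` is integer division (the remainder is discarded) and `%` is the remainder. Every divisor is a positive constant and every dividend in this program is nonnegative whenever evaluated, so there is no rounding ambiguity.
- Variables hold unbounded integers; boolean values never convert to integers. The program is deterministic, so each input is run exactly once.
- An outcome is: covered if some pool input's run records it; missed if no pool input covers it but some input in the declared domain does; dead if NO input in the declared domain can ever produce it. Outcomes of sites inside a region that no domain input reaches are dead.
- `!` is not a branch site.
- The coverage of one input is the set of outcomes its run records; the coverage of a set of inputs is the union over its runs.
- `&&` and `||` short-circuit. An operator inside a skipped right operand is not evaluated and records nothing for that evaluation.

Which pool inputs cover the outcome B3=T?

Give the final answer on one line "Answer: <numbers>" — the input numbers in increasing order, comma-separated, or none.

input #1 (p=7, y=2): does not record B3=T
input #2 (p=4, y=1): records B3=T
input #3 (p=4, y=7): records B3=T
input #4 (p=4, y=5): records B3=T
input #5 (p=3, y=-3): records B3=T
input #6 (p=8, y=2): does not record B3=T
input #7 (p=10, y=9): does not record B3=T

Answer: 2, 3, 4, 5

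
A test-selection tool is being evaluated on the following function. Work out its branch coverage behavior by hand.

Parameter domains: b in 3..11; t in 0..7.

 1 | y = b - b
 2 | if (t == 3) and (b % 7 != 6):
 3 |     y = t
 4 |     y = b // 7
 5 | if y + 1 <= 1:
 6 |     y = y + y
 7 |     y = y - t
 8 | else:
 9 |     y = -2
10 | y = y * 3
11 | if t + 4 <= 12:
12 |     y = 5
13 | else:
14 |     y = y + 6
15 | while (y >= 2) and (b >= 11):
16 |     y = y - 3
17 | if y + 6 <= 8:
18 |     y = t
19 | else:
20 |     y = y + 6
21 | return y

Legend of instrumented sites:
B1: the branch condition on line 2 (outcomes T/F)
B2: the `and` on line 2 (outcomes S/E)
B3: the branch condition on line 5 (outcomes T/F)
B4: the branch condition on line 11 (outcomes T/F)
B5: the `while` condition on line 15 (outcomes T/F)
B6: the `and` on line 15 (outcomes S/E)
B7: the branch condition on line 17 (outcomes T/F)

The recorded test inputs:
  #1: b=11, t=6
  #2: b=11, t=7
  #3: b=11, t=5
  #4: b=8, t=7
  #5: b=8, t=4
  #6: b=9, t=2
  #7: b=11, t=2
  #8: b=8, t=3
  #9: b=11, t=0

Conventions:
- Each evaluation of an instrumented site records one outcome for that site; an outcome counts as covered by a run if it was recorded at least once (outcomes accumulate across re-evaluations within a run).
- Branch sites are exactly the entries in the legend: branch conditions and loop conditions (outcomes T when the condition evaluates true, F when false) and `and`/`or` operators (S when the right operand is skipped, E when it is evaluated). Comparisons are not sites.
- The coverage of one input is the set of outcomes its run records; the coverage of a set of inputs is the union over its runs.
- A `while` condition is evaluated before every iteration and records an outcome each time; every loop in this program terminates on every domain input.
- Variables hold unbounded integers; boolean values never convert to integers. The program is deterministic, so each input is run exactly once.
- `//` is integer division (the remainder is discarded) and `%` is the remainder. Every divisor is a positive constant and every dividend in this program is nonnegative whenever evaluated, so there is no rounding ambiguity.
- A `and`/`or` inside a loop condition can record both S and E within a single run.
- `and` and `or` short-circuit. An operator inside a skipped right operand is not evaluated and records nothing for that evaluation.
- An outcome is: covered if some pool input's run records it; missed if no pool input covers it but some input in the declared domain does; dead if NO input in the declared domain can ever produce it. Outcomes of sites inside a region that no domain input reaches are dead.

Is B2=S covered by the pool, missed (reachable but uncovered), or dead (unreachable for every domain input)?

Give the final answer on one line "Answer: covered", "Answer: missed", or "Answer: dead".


B2=S is recorded by pool input(s) 1, 2, 3, 4, 5, 6, 7, 9 -> covered
Answer: covered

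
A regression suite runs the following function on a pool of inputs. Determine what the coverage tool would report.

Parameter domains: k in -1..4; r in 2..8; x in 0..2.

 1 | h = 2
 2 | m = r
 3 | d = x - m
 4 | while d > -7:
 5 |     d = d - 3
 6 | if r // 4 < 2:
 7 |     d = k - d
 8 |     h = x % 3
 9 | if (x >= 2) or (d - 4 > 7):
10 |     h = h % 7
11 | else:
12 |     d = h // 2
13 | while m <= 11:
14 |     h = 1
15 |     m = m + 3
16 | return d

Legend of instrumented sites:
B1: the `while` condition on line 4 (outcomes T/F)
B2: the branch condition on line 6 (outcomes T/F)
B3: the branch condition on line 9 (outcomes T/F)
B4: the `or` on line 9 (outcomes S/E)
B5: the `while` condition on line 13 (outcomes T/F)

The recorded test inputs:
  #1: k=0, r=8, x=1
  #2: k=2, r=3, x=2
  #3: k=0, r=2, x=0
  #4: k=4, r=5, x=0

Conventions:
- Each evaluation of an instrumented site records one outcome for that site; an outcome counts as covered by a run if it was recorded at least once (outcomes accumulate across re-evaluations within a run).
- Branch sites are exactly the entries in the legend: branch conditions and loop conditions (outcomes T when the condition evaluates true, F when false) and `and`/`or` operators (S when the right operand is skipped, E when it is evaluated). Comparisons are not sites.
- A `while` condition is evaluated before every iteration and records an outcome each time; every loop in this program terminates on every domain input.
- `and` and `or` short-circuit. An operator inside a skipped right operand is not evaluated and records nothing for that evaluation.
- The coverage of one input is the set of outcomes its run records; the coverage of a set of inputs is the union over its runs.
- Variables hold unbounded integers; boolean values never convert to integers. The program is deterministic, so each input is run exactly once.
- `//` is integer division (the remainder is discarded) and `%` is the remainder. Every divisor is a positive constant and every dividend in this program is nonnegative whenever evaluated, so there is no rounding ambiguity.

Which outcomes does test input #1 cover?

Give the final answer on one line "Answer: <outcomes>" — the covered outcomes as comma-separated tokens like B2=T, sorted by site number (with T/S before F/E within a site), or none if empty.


Running input #1 (k=0, r=8, x=1), event by event:
  B1->F, B2->F, B4->E, B3->F, B5->T, B5->T, B5->F
collecting distinct outcomes: B1=F, B2=F, B3=F, B4=E, B5=T, B5=F
Answer: B1=F, B2=F, B3=F, B4=E, B5=T, B5=F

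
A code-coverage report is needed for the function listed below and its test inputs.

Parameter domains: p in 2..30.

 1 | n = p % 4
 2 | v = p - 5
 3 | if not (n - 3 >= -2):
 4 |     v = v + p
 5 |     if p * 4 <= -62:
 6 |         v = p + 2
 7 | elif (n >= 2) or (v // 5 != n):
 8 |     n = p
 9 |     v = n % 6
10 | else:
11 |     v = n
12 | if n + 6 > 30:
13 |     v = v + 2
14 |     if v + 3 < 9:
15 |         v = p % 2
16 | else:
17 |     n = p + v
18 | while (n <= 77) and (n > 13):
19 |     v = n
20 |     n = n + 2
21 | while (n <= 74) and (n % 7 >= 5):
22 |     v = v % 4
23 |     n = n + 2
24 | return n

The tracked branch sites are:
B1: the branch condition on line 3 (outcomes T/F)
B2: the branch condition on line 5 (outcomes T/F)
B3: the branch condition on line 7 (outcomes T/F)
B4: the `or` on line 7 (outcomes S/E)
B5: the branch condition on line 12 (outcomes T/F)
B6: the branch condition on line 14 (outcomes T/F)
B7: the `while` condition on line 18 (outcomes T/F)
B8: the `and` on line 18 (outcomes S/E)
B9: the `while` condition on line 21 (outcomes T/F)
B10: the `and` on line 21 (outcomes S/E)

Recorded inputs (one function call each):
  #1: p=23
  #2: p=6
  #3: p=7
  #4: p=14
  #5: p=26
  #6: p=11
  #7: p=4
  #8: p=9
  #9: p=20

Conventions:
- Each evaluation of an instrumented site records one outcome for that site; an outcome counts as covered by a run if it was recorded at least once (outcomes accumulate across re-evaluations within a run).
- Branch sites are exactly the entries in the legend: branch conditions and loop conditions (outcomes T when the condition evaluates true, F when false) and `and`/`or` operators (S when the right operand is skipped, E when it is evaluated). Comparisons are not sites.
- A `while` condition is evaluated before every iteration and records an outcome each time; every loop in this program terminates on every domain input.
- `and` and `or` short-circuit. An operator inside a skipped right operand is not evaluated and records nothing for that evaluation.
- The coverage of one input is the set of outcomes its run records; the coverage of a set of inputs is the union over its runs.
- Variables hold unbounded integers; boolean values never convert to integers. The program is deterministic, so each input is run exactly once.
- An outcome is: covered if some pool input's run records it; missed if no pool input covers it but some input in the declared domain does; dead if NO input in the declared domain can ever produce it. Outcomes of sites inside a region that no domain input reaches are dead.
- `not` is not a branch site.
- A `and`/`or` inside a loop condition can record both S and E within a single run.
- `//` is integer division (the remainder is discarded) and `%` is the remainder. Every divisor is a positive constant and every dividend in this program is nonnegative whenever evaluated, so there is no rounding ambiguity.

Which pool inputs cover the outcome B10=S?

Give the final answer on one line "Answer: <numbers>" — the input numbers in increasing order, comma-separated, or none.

input #1 (p=23): covers B10=S
input #2 (p=6): misses B10=S
input #3 (p=7): misses B10=S
input #4 (p=14): covers B10=S
input #5 (p=26): covers B10=S
input #6 (p=11): covers B10=S
input #7 (p=4): misses B10=S
input #8 (p=9): misses B10=S
input #9 (p=20): covers B10=S

Answer: 1, 4, 5, 6, 9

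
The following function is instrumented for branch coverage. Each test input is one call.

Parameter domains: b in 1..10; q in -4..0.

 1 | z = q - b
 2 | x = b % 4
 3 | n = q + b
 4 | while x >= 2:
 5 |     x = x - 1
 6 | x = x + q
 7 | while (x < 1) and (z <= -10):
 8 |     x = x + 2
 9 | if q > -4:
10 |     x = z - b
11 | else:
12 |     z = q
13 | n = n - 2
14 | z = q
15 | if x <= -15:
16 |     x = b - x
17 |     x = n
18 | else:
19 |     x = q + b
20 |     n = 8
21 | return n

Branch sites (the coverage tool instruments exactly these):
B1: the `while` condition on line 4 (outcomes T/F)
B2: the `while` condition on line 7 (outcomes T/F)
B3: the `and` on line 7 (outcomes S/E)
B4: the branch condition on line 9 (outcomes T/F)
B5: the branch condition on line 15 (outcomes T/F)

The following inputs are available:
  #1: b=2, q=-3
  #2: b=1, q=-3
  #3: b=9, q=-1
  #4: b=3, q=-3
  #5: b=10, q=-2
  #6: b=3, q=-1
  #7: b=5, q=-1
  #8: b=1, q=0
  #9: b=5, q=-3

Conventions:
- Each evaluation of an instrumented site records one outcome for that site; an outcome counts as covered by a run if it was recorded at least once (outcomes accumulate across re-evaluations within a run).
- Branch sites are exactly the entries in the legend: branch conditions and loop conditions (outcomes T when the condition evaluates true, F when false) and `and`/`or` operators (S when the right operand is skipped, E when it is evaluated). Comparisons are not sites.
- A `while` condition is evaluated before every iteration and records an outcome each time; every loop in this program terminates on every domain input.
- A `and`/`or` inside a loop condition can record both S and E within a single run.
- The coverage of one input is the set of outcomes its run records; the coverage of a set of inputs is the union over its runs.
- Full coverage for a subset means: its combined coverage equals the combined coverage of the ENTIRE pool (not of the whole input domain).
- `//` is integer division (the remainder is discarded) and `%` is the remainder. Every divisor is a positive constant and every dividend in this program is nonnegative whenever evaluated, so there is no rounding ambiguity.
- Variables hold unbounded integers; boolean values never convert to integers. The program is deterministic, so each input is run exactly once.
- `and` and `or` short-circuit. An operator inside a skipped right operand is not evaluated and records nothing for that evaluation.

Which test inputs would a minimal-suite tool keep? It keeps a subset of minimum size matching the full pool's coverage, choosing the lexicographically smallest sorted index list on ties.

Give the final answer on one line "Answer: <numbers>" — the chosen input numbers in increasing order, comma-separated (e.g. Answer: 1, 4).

#1 (b=2, q=-3) -> covered: B1=T, B1=F, B2=F, B3=E, B4=T, B5=F
#2 (b=1, q=-3) -> covered: B1=F, B2=F, B3=E, B4=T, B5=F
#3 (b=9, q=-1) -> covered: B1=F, B2=T, B2=F, B3=S, B3=E, B4=T, B5=T
#4 (b=3, q=-3) -> covered: B1=T, B1=F, B2=F, B3=E, B4=T, B5=F
#5 (b=10, q=-2) -> covered: B1=T, B1=F, B2=T, B2=F, B3=S, B3=E, B4=T, B5=T
#6 (b=3, q=-1) -> covered: B1=T, B1=F, B2=F, B3=E, B4=T, B5=F
#7 (b=5, q=-1) -> covered: B1=F, B2=F, B3=E, B4=T, B5=F
#8 (b=1, q=0) -> covered: B1=F, B2=F, B3=S, B4=T, B5=F
#9 (b=5, q=-3) -> covered: B1=F, B2=F, B3=E, B4=T, B5=F
together the pool reaches 9 outcomes: B1=T, B1=F, B2=T, B2=F, B3=S, B3=E, B4=T, B5=T, B5=F
no size-1 subset reaches all 9 outcomes (best union: 8/9)
size 2: inputs {1, 3} cover all 9 outcomes, and no lexicographically smaller subset of this size does

Answer: 1, 3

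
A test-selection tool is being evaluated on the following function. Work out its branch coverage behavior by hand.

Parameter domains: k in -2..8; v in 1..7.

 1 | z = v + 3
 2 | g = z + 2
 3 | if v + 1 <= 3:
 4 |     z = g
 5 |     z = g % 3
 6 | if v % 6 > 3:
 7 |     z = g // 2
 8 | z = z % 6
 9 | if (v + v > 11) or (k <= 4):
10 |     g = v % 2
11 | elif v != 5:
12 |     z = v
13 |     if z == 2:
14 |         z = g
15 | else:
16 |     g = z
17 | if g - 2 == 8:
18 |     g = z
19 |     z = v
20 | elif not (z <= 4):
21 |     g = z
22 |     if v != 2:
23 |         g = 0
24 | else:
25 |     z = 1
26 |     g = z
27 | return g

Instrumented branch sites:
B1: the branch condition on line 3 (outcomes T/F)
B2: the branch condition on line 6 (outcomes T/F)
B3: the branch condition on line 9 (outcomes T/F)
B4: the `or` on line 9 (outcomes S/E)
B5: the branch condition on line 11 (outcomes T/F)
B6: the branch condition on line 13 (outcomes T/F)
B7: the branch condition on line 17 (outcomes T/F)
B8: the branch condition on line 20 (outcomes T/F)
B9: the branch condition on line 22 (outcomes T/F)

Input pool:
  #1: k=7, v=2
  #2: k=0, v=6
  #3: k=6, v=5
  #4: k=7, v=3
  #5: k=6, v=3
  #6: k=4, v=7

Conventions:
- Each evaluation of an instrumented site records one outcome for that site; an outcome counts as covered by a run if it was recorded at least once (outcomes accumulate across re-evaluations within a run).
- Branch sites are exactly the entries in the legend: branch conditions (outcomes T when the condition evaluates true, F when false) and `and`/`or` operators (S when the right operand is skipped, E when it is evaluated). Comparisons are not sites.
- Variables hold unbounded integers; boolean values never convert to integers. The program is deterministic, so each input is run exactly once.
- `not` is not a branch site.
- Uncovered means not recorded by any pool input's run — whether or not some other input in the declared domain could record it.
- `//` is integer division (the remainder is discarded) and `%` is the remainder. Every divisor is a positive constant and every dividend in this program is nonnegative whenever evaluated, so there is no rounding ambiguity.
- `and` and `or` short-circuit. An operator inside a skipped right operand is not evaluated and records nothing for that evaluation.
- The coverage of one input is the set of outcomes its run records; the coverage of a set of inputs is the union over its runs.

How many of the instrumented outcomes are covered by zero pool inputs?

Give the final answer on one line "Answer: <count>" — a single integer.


run #1 (k=7, v=2) runs B1->T, B2->F, B4->E, B3->F, B5->T, B6->T, B7->F, B8->T, B9->F; records B1=T, B2=F, B3=F, B4=E, B5=T, B6=T, B7=F, B8=T, B9=F
run #2 (k=0, v=6) runs B1->F, B2->F, B4->S, B3->T, B7->F, B8->F; records B1=F, B2=F, B3=T, B4=S, B7=F, B8=F
run #3 (k=6, v=5) runs B1->F, B2->T, B4->E, B3->F, B5->F, B7->F, B8->T, B9->T; records B1=F, B2=T, B3=F, B4=E, B5=F, B7=F, B8=T, B9=T
run #4 (k=7, v=3) runs B1->F, B2->F, B4->E, B3->F, B5->T, B6->F, B7->F, B8->F; records B1=F, B2=F, B3=F, B4=E, B5=T, B6=F, B7=F, B8=F
run #5 (k=6, v=3) runs B1->F, B2->F, B4->E, B3->F, B5->T, B6->F, B7->F, B8->F; records B1=F, B2=F, B3=F, B4=E, B5=T, B6=F, B7=F, B8=F
run #6 (k=4, v=7) runs B1->F, B2->F, B4->S, B3->T, B7->F, B8->F; records B1=F, B2=F, B3=T, B4=S, B7=F, B8=F
union over the pool: B1=T, B1=F, B2=T, B2=F, B3=T, B3=F, B4=S, B4=E, B5=T, B5=F, B6=T, B6=F, B7=F, B8=T, B8=F, B9=T, B9=F
uncovered (1 of 18): B7=T
Answer: 1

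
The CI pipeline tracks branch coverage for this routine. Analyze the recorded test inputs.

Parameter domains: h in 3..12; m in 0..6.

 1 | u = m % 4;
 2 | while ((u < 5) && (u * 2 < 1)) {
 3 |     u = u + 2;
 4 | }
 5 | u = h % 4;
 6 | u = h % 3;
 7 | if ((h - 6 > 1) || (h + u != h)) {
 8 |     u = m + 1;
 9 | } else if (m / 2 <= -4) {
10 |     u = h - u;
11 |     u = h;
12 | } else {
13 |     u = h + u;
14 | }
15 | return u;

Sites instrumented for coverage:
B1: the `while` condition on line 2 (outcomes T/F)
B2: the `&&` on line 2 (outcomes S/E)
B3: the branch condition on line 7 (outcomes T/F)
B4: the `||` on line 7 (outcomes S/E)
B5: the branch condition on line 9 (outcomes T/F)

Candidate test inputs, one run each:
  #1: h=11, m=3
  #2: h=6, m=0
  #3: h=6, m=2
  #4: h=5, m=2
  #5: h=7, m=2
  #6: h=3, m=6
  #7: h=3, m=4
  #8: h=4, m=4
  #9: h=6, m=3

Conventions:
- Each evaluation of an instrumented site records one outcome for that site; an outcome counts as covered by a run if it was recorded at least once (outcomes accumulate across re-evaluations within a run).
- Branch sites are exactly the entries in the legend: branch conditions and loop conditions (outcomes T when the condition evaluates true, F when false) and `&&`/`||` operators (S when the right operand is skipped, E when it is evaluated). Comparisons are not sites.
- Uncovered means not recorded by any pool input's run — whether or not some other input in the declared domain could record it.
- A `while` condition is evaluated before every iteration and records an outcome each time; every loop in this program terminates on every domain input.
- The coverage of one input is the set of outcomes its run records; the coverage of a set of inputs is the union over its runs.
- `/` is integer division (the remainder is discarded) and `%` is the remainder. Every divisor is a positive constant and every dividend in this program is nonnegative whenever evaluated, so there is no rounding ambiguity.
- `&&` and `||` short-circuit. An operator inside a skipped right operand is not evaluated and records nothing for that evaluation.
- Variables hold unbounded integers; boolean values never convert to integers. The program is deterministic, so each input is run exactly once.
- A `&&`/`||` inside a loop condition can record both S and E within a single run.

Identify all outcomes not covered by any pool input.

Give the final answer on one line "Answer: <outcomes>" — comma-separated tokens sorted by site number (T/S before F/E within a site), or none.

run #1 (h=11, m=3) records B1=F, B2=E, B3=T, B4=S
run #2 (h=6, m=0) records B1=T, B1=F, B2=E, B3=F, B4=E, B5=F
run #3 (h=6, m=2) records B1=F, B2=E, B3=F, B4=E, B5=F
run #4 (h=5, m=2) records B1=F, B2=E, B3=T, B4=E
run #5 (h=7, m=2) records B1=F, B2=E, B3=T, B4=E
run #6 (h=3, m=6) records B1=F, B2=E, B3=F, B4=E, B5=F
run #7 (h=3, m=4) records B1=T, B1=F, B2=E, B3=F, B4=E, B5=F
run #8 (h=4, m=4) records B1=T, B1=F, B2=E, B3=T, B4=E
run #9 (h=6, m=3) records B1=F, B2=E, B3=F, B4=E, B5=F
union over the pool: B1=T, B1=F, B2=E, B3=T, B3=F, B4=S, B4=E, B5=F
uncovered (2 of 10): B2=S, B5=T

Answer: B2=S, B5=T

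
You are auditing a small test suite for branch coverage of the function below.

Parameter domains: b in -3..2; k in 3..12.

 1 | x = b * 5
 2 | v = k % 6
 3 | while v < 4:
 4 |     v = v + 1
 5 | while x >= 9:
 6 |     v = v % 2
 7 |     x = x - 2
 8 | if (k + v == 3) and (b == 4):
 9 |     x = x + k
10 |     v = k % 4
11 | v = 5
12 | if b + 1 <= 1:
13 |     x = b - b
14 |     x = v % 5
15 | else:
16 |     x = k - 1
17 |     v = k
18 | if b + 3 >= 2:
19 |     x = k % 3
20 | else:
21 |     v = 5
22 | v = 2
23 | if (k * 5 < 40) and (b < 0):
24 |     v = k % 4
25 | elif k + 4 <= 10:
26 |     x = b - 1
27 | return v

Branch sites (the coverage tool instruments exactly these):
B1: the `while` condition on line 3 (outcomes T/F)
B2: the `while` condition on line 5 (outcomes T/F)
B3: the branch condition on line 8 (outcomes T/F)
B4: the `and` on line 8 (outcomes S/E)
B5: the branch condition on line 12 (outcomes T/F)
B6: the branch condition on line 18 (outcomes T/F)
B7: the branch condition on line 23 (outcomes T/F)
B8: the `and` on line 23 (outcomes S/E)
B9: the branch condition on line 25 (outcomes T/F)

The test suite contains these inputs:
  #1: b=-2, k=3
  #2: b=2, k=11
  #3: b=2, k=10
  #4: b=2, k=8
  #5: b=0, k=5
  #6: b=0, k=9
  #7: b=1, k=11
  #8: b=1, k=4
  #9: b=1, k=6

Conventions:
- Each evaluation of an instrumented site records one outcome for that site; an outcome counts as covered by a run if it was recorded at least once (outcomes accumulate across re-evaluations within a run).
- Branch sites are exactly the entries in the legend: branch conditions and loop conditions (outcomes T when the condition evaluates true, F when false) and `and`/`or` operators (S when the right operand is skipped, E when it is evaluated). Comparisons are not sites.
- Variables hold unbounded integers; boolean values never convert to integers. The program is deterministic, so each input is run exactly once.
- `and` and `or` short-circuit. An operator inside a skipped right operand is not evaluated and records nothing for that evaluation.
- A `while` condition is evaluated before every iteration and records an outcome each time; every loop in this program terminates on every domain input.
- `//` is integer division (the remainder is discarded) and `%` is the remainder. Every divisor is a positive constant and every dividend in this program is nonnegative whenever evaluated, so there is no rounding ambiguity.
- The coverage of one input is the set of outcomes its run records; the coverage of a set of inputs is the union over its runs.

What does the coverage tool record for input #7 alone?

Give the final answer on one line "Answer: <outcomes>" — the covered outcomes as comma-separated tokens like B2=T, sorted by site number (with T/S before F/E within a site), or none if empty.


Event log for input #7 (b=1, k=11):
  B1->F, B2->F, B4->S, B3->F, B5->F, B6->T, B8->S, B7->F, B9->F
distinct outcomes covered: B1=F, B2=F, B3=F, B4=S, B5=F, B6=T, B7=F, B8=S, B9=F
Answer: B1=F, B2=F, B3=F, B4=S, B5=F, B6=T, B7=F, B8=S, B9=F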